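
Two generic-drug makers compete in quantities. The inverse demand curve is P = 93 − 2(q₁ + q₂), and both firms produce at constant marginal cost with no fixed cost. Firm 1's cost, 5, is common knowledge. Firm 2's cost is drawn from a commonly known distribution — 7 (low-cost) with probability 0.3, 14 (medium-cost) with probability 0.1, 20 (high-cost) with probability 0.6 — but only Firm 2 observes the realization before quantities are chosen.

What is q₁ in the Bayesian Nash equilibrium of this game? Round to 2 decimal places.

16.42

Type-c best response for Firm 2: q₂(c) = (93 − c)/4 − q₁/2.
Firm 1 maximizes expected profit; its first-order condition is 93 − 4q₁ − 2E[q₂] − 5 = 0.
Substituting E[q₂] and solving: E[c₂] = 15.5, so q₁ = (93 − 2·5 + 15.5)/6 = 16.4167.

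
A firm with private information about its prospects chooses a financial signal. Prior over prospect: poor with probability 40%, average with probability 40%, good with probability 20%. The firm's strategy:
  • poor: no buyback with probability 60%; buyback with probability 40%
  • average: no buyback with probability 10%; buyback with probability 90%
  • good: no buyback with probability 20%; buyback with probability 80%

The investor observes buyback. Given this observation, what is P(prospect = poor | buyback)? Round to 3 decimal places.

P(buyback) = 0.4·0.4 + 0.4·0.9 + 0.2·0.8 = 0.68
P(poor | buyback) = (0.4·0.4) / 0.68 = 0.16 / 0.68 = 0.235294

0.235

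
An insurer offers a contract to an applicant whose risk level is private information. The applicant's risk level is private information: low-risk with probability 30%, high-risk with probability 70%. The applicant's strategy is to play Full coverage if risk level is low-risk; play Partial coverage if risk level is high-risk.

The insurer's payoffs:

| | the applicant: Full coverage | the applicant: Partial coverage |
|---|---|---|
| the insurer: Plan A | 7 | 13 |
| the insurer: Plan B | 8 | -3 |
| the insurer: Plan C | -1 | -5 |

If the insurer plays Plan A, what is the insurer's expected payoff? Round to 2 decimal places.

11.20

E[Plan A] = 0.3·7 + 0.7·13 = 2.1 + 9.1 = 11.2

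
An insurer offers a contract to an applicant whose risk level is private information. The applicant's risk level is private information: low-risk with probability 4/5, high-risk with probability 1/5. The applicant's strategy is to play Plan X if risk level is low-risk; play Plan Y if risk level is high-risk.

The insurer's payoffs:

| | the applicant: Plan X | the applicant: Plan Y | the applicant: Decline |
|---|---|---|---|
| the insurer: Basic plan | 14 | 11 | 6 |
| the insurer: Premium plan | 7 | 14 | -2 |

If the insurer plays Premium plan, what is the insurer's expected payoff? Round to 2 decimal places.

Take the expectation over the applicant's risk level, weighting each type's action by its prior probability.
E[Premium plan] = 4/5·7 + 1/5·14 = 28/5 + 14/5 = 42/5

8.40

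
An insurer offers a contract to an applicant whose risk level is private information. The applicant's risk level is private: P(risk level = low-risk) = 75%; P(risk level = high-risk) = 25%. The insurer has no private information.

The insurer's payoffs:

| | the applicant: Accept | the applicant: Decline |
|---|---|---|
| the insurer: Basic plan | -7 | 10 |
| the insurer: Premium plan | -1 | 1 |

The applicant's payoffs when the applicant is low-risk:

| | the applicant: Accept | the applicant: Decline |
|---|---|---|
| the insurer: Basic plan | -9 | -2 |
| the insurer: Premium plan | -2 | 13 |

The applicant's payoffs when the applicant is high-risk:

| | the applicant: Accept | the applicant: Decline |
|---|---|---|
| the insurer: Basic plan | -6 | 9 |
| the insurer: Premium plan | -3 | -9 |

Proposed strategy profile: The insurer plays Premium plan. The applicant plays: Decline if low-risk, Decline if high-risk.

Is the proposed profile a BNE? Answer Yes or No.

A profile is a BNE iff every type of every player is best-responding given beliefs about the other side.
The insurer plays Premium plan: E[Premium plan] = 0.75·(1) + 0.25·(1) = 1; E[Basic plan] = 10. Not best-responding. ✗
The applicant (risk level low-risk), facing Premium plan: Accept gives -2, Decline gives 13. Proposed Decline is best. ✓
The applicant (risk level high-risk), facing Premium plan: Accept gives -3, Decline gives -9. Proposed Decline is not best — profitable deviation exists. ✗

No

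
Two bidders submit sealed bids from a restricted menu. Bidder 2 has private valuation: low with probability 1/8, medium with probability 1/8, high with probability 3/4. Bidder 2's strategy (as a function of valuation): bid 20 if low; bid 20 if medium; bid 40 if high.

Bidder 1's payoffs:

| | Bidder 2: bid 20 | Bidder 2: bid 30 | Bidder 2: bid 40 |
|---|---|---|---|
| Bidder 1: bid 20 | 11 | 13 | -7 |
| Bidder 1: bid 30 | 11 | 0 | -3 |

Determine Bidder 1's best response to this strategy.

bid 30

E[bid 20] = 1/8·(11) + 1/8·(11) + 3/4·(-7) = -5/2
E[bid 30] = 1/8·(11) + 1/8·(11) + 3/4·(-3) = 1/2
Best response: bid 30 (1/2 is the largest).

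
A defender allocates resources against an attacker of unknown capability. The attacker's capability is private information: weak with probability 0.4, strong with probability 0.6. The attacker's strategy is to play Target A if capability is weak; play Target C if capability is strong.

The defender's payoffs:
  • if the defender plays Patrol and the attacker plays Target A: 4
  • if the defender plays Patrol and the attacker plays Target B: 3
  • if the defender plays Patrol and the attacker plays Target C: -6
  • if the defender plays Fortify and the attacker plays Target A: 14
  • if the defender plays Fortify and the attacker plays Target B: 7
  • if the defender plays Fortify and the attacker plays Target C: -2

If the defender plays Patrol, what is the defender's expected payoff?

Take the expectation over the attacker's capability, weighting each type's action by its prior probability.
E[Patrol] = 0.4·4 + 0.6·(-6) = 1.6 + (-3.6) = -2

-2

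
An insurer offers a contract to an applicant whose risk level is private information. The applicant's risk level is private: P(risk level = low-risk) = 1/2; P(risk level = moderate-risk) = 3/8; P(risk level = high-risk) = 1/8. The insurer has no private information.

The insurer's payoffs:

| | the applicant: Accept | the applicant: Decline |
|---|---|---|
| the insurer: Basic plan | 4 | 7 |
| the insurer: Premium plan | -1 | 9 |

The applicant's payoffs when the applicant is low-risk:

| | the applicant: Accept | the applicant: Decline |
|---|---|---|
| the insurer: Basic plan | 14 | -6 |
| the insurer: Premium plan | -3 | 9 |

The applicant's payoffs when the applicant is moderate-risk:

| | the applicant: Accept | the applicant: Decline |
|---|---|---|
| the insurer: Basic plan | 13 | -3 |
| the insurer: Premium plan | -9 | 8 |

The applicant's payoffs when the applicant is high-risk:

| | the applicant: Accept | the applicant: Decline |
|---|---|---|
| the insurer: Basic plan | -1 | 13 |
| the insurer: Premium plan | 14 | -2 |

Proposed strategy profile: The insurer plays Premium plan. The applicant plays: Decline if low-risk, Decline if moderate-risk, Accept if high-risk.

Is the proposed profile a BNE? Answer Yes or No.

Yes

A profile is a BNE iff every type of every player is best-responding given beliefs about the other side.
The insurer plays Premium plan: E[Premium plan] = 1/2·(9) + 3/8·(9) + 1/8·(-1) = 31/4; E[Basic plan] = 53/8. Best-responding. ✓
The applicant (risk level low-risk), facing Premium plan: Accept gives -3, Decline gives 9. Proposed Decline is best. ✓
The applicant (risk level moderate-risk), facing Premium plan: Accept gives -9, Decline gives 8. Proposed Decline is best. ✓
The applicant (risk level high-risk), facing Premium plan: Accept gives 14, Decline gives -2. Proposed Accept is best. ✓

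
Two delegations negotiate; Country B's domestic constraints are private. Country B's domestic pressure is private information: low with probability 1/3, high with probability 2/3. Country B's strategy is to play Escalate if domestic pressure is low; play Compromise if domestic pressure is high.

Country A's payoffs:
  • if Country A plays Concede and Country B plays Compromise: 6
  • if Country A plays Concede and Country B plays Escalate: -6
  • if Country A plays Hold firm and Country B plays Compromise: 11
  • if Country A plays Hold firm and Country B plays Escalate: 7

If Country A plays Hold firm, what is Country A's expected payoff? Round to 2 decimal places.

E[Hold firm] = 1/3·7 + 2/3·11 = 7/3 + 22/3 = 29/3

9.67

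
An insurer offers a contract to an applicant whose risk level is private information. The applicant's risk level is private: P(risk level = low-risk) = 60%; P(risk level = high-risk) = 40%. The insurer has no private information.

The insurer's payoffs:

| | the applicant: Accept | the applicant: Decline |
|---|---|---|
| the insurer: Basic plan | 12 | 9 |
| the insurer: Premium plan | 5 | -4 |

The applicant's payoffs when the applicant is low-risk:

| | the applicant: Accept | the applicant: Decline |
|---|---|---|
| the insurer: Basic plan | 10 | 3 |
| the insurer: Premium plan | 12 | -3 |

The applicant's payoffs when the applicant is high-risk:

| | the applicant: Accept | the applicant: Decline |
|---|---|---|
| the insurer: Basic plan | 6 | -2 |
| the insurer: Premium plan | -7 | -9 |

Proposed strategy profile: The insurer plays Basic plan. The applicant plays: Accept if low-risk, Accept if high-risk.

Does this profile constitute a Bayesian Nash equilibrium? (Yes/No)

The insurer plays Basic plan: E[Basic plan] = 0.6·(12) + 0.4·(12) = 12; E[Premium plan] = 5. Best-responding. ✓
The applicant (risk level low-risk), facing Basic plan: Accept gives 10, Decline gives 3. Proposed Accept is best. ✓
The applicant (risk level high-risk), facing Basic plan: Accept gives 6, Decline gives -2. Proposed Accept is best. ✓

Yes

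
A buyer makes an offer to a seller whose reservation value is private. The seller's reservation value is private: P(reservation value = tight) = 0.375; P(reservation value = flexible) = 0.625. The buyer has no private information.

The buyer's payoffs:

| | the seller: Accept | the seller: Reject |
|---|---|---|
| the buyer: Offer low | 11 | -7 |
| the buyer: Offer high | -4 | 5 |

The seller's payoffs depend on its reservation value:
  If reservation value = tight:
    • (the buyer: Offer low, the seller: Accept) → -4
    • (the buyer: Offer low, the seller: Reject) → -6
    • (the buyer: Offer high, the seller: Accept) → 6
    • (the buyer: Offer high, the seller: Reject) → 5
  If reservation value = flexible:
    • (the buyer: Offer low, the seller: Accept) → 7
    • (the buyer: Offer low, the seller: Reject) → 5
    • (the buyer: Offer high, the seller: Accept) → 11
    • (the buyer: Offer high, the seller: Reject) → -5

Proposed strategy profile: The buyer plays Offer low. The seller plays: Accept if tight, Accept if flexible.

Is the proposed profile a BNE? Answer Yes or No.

A profile is a BNE iff every type of every player is best-responding given beliefs about the other side.
The buyer plays Offer low: E[Offer low] = 0.375·(11) + 0.625·(11) = 11; E[Offer high] = -4. Best-responding. ✓
The seller (reservation value tight), facing Offer low: Accept gives -4, Reject gives -6. Proposed Accept is best. ✓
The seller (reservation value flexible), facing Offer low: Accept gives 7, Reject gives 5. Proposed Accept is best. ✓

Yes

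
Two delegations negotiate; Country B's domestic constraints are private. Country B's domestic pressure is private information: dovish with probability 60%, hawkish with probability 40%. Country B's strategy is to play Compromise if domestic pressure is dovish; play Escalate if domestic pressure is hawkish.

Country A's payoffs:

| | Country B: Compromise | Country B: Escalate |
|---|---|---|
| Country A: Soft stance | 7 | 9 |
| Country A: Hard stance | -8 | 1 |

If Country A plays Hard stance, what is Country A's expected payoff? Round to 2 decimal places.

-4.40

E[Hard stance] = 0.6·(-8) + 0.4·1 = (-4.8) + 0.4 = -4.4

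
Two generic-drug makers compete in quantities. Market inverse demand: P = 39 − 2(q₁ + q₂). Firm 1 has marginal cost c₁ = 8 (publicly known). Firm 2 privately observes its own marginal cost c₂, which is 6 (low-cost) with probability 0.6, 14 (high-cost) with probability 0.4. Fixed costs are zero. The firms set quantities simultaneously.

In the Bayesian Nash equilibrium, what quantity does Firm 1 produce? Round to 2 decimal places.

Type-c best response for Firm 2: q₂(c) = (39 − c)/4 − q₁/2.
Firm 1 maximizes expected profit; its first-order condition is 39 − 4q₁ − 2E[q₂] − 8 = 0.
Substituting E[q₂] and solving: E[c₂] = 9.2, so q₁ = (39 − 2·8 + 9.2)/6 = 5.36667.

5.37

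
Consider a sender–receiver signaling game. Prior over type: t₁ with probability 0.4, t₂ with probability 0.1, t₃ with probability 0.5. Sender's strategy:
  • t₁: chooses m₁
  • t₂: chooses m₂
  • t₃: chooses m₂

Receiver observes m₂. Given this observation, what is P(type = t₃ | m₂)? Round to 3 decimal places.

0.833

Apply Bayes' rule using the sender's strategy as the likelihood.
P(m₂) = 0.4·0 + 0.1·1 + 0.5·1 = 0.6
P(t₃ | m₂) = (0.5·1) / 0.6 = 0.5 / 0.6 = 0.833333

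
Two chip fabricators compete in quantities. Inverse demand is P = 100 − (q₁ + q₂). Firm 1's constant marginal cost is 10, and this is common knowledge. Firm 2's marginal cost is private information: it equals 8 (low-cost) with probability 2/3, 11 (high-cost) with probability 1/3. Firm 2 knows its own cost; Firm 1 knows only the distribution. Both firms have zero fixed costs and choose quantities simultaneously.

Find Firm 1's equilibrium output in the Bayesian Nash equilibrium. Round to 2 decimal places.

29.67

Firm 2 with cost c maximizes (100 − (q₁+q₂) − c)·q₂, giving q₂(c) = (100 − c − q₁)/2.
E[c₂] = 2/3·8 + 1/3·11 = 9
Firm 1's FOC against E[q₂] yields q₁ = (100 − 2·10 + E[c₂])/3 = (100 − 20 + 9)/3 = 29.6667.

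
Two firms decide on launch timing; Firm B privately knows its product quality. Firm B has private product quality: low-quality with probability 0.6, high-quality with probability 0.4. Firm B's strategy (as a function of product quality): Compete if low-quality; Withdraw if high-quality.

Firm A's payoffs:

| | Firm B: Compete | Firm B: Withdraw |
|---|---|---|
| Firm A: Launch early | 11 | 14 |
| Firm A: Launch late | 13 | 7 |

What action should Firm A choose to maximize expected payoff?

Launch early

E[Launch early] = 0.6·(11) + 0.4·(14) = 12.2
E[Launch late] = 0.6·(13) + 0.4·(7) = 10.6
Best response: Launch early (12.2 is the largest).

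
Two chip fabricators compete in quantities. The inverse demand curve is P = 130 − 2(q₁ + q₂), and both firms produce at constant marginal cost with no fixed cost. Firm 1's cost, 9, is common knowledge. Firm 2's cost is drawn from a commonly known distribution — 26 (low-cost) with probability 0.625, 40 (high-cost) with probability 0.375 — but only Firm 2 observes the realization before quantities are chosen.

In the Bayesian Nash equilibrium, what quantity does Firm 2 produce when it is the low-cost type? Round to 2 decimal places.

Type-c best response for Firm 2: q₂(c) = (130 − c)/4 − q₁/2.
Firm 1 maximizes expected profit; its first-order condition is 130 − 4q₁ − 2E[q₂] − 9 = 0.
Substituting E[q₂] and solving: E[c₂] = 31.25, so q₁ = (130 − 2·9 + 31.25)/6 = 23.875.
q₂(low-cost) = (130 − 26 − 2·23.875)/4 = 14.0625.

14.06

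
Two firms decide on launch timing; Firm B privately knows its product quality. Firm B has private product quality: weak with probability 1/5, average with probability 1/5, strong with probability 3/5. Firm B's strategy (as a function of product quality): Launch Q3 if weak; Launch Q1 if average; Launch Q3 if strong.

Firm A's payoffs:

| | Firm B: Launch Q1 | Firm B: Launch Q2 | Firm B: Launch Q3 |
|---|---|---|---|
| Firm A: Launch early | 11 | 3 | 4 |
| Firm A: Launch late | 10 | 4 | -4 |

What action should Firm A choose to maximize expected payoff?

Launch early

Compute Firm A's expected payoff for each action, taking the expectation over Firm B's type.
E[Launch early] = 1/5·(4) + 1/5·(11) + 3/5·(4) = 27/5
E[Launch late] = 1/5·(-4) + 1/5·(10) + 3/5·(-4) = -6/5
Best response: Launch early (27/5 is the largest).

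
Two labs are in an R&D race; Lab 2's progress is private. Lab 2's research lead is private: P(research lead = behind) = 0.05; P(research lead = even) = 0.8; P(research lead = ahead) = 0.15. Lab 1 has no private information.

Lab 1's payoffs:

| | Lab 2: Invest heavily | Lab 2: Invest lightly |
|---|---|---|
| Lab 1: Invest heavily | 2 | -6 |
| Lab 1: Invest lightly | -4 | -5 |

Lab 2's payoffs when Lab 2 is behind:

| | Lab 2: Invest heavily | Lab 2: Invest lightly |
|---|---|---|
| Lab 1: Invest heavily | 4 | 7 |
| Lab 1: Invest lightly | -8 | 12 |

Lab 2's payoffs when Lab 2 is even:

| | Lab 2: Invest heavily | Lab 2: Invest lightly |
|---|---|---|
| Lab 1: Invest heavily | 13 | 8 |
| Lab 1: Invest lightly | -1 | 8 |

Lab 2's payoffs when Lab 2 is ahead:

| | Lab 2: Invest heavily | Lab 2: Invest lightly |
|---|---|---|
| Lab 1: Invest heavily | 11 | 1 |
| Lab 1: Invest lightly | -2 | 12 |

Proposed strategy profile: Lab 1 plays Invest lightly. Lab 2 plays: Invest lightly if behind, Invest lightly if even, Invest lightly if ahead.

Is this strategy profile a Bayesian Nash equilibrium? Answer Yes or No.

A profile is a BNE iff every type of every player is best-responding given beliefs about the other side.
Lab 1 plays Invest lightly: E[Invest lightly] = 0.05·(-5) + 0.8·(-5) + 0.15·(-5) = -5; E[Invest heavily] = -6. Best-responding. ✓
Lab 2 (research lead behind), facing Invest lightly: Invest heavily gives -8, Invest lightly gives 12. Proposed Invest lightly is best. ✓
Lab 2 (research lead even), facing Invest lightly: Invest heavily gives -1, Invest lightly gives 8. Proposed Invest lightly is best. ✓
Lab 2 (research lead ahead), facing Invest lightly: Invest heavily gives -2, Invest lightly gives 12. Proposed Invest lightly is best. ✓

Yes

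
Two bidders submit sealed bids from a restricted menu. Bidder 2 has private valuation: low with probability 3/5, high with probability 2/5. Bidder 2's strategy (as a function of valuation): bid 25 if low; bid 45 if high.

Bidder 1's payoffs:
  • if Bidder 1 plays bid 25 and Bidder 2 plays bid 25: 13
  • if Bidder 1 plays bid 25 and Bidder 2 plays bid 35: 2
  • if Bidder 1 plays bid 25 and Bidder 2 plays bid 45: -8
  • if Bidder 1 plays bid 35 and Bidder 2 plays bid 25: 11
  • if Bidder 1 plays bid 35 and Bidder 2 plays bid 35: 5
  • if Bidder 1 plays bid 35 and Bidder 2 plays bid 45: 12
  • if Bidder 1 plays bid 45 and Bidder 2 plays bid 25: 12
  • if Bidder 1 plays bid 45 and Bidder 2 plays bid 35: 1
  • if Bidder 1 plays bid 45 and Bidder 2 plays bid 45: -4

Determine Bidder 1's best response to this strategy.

E[bid 25] = 3/5·(13) + 2/5·(-8) = 23/5
E[bid 35] = 3/5·(11) + 2/5·(12) = 57/5
E[bid 45] = 3/5·(12) + 2/5·(-4) = 28/5
Best response: bid 35 (57/5 is the largest).

bid 35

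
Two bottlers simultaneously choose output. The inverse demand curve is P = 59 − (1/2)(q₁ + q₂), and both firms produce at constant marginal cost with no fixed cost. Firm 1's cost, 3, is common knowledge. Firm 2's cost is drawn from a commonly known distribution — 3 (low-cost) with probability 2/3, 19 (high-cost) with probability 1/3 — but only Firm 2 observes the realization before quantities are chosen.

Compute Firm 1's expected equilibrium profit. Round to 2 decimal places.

835.95

Type-c best response for Firm 2: q₂(c) = (59 − c) − q₁/2.
Firm 1 maximizes expected profit; its first-order condition is 59 − q₁ − (1/2)E[q₂] − 3 = 0.
Substituting E[q₂] and solving: E[c₂] = 8.33333, so q₁ = (59 − 2·3 + 8.33333)/(3/2) = 40.8889.
E[P] = 59 − (1/2)·(q₁ + E[q₂]) = 23.4444; Firm 1's expected profit = (E[P] − 3)·q₁ = (23.4444 − 3)·40.8889 = 835.951.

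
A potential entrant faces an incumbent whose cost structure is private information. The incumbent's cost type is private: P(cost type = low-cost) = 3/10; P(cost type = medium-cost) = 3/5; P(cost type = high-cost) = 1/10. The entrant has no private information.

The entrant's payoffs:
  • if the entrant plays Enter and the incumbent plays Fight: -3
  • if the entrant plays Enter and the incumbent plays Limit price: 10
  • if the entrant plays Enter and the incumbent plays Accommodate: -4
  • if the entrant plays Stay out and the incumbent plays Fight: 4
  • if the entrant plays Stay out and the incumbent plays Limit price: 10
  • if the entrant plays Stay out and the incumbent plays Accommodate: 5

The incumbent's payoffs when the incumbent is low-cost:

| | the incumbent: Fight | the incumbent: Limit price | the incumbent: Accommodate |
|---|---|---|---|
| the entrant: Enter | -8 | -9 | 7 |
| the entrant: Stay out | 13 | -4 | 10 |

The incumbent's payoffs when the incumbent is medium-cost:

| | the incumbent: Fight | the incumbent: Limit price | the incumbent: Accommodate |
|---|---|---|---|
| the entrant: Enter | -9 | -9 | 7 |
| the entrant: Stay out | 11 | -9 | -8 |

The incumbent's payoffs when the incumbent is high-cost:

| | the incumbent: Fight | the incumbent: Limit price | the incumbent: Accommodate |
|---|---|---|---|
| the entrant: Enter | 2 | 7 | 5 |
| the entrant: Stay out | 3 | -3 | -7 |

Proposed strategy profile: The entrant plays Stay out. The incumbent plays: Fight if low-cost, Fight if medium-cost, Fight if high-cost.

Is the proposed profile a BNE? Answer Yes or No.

Yes

The entrant plays Stay out: E[Stay out] = 3/10·(4) + 3/5·(4) + 1/10·(4) = 4; E[Enter] = -3. Best-responding. ✓
The incumbent (cost type low-cost), facing Stay out: Fight gives 13, Limit price gives -4, Accommodate gives 10. Proposed Fight is best. ✓
The incumbent (cost type medium-cost), facing Stay out: Fight gives 11, Limit price gives -9, Accommodate gives -8. Proposed Fight is best. ✓
The incumbent (cost type high-cost), facing Stay out: Fight gives 3, Limit price gives -3, Accommodate gives -7. Proposed Fight is best. ✓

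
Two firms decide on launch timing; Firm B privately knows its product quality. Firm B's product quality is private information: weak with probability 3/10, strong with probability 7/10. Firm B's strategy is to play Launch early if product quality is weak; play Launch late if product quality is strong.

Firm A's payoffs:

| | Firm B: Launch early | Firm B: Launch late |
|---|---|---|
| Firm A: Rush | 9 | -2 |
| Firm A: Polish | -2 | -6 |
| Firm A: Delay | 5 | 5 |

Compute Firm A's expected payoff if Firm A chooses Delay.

5

E[Delay] = 3/10·5 + 7/10·5 = 3/2 + 7/2 = 5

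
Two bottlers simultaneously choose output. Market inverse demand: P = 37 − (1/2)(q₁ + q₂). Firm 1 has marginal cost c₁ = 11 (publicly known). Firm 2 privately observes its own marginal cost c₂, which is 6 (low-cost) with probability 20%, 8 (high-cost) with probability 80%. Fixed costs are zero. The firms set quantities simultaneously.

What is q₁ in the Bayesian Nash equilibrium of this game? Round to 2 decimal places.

Type-c best response for Firm 2: q₂(c) = (37 − c) − q₁/2.
Firm 1 maximizes expected profit; its first-order condition is 37 − q₁ − (1/2)E[q₂] − 11 = 0.
Substituting E[q₂] and solving: E[c₂] = 7.6, so q₁ = (37 − 2·11 + 7.6)/(3/2) = 15.0667.

15.07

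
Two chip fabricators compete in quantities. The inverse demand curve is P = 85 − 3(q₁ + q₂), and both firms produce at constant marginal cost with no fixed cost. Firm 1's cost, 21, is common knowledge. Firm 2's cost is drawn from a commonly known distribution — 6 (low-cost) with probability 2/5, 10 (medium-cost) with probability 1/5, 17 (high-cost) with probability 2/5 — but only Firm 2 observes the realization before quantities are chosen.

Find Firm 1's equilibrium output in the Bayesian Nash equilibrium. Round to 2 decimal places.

6.02

Firm 2 with cost c maximizes (85 − 3(q₁+q₂) − c)·q₂, giving q₂(c) = (85 − c − 3q₁)/6.
E[c₂] = 2/5·6 + 1/5·10 + 2/5·17 = 11.2
Firm 1's FOC against E[q₂] yields q₁ = (85 − 2·21 + E[c₂])/9 = (85 − 42 + 11.2)/9 = 6.02222.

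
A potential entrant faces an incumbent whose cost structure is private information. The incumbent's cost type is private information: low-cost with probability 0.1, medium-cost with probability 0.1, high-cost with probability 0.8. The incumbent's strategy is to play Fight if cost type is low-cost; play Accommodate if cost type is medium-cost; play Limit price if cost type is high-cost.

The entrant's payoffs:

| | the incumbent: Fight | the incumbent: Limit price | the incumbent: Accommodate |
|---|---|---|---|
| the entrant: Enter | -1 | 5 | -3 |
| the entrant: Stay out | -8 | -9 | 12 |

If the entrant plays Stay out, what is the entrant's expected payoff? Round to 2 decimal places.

-6.80

Take the expectation over the incumbent's cost type, weighting each type's action by its prior probability.
E[Stay out] = 0.1·(-8) + 0.1·12 + 0.8·(-9) = (-0.8) + 1.2 + (-7.2) = -6.8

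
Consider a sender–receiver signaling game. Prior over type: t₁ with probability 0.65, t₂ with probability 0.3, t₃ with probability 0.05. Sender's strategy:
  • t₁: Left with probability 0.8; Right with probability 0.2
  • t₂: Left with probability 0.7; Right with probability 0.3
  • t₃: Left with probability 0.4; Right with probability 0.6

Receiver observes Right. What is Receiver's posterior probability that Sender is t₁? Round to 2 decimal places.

0.52

Apply Bayes' rule using the sender's strategy as the likelihood.
P(Right) = 0.65·0.2 + 0.3·0.3 + 0.05·0.6 = 0.25
P(t₁ | Right) = (0.65·0.2) / 0.25 = 0.13 / 0.25 = 0.52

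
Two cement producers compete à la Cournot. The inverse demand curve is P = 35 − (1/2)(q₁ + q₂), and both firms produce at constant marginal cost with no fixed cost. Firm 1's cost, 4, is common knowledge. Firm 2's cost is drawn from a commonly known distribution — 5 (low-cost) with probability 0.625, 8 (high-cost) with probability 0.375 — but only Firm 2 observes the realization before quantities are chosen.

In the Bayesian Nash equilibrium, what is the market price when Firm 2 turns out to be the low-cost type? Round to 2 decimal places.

Type-c best response for Firm 2: q₂(c) = (35 − c) − q₁/2.
Firm 1 maximizes expected profit; its first-order condition is 35 − q₁ − (1/2)E[q₂] − 4 = 0.
Substituting E[q₂] and solving: E[c₂] = 6.125, so q₁ = (35 − 2·4 + 6.125)/(3/2) = 22.0833.
q₂(low-cost) = 18.9583, so P = 35 − (1/2)·(22.0833 + 18.9583) = 14.4792.

14.48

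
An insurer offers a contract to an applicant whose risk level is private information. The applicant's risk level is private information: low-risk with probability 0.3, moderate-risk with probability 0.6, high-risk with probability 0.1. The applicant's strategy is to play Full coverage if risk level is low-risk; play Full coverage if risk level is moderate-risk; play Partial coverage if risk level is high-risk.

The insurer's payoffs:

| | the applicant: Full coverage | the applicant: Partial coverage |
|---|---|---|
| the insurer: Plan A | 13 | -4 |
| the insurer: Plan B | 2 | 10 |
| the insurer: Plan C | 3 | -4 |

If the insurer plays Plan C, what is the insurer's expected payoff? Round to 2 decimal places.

2.30

E[Plan C] = 0.3·3 + 0.6·3 + 0.1·(-4) = 0.9 + 1.8 + (-0.4) = 2.3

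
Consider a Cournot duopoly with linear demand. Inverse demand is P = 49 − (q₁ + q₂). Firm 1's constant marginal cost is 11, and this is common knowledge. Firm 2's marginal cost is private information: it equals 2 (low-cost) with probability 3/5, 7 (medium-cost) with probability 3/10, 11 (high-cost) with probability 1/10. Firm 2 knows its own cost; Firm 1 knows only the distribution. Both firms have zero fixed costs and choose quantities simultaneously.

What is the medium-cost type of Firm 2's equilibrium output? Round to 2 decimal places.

Each type of Firm 2 best-responds to q₁; Firm 1 best-responds to the expected q₂ over Firm 2's types.
Firm 2 with cost c maximizes (49 − (q₁+q₂) − c)·q₂, giving q₂(c) = (49 − c − q₁)/2.
E[c₂] = 3/5·2 + 3/10·7 + 1/10·11 = 4.4
Firm 1's FOC against E[q₂] yields q₁ = (49 − 2·11 + E[c₂])/3 = (49 − 22 + 4.4)/3 = 10.4667.
q₂(medium-cost) = (49 − 7 − 10.4667)/2 = 15.7667.

15.77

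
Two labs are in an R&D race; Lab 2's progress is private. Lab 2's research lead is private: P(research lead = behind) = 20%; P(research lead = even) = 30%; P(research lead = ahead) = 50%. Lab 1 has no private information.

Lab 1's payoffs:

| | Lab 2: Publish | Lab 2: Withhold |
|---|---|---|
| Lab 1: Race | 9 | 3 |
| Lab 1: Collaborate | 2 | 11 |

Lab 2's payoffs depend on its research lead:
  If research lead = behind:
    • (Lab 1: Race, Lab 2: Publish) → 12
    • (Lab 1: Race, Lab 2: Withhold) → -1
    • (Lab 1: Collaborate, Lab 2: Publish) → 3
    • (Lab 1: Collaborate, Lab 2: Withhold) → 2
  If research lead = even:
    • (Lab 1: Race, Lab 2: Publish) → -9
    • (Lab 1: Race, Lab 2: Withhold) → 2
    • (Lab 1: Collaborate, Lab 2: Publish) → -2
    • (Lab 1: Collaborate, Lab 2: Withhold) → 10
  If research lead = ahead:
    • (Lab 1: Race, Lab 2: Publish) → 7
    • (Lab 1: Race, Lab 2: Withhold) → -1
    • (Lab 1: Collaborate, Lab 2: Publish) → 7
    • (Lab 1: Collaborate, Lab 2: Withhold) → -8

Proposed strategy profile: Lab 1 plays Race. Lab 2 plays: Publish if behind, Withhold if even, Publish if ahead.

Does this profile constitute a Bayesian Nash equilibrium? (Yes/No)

Yes

A profile is a BNE iff every type of every player is best-responding given beliefs about the other side.
Lab 1 plays Race: E[Race] = 0.2·(9) + 0.3·(3) + 0.5·(9) = 7.2; E[Collaborate] = 4.7. Best-responding. ✓
Lab 2 (research lead behind), facing Race: Publish gives 12, Withhold gives -1. Proposed Publish is best. ✓
Lab 2 (research lead even), facing Race: Publish gives -9, Withhold gives 2. Proposed Withhold is best. ✓
Lab 2 (research lead ahead), facing Race: Publish gives 7, Withhold gives -1. Proposed Publish is best. ✓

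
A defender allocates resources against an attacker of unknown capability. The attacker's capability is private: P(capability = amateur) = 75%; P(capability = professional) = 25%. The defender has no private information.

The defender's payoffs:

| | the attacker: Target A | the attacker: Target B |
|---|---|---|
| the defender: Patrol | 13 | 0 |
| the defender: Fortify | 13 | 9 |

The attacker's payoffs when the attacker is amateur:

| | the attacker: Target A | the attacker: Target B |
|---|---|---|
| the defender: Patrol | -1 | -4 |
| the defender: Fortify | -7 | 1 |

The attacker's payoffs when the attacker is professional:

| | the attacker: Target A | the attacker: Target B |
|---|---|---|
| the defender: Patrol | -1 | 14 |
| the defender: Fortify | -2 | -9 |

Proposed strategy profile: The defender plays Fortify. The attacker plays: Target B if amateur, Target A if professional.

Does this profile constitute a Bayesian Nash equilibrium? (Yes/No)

Yes

A profile is a BNE iff every type of every player is best-responding given beliefs about the other side.
The defender plays Fortify: E[Fortify] = 0.75·(9) + 0.25·(13) = 10; E[Patrol] = 3.25. Best-responding. ✓
The attacker (capability amateur), facing Fortify: Target A gives -7, Target B gives 1. Proposed Target B is best. ✓
The attacker (capability professional), facing Fortify: Target A gives -2, Target B gives -9. Proposed Target A is best. ✓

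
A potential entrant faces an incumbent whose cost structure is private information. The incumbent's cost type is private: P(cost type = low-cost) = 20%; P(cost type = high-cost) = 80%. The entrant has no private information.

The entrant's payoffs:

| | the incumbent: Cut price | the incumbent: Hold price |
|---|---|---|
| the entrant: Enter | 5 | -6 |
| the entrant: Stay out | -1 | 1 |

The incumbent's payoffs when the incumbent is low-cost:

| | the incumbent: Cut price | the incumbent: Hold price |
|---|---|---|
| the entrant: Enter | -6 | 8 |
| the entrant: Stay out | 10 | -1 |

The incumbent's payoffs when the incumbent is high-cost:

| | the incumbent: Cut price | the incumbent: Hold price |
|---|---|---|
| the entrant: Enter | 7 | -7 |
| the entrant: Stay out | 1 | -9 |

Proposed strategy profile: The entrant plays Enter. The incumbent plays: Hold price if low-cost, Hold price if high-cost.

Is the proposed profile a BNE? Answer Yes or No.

No

The entrant plays Enter: E[Enter] = 0.2·(-6) + 0.8·(-6) = -6; E[Stay out] = 1. Not best-responding. ✗
The incumbent (cost type low-cost), facing Enter: Cut price gives -6, Hold price gives 8. Proposed Hold price is best. ✓
The incumbent (cost type high-cost), facing Enter: Cut price gives 7, Hold price gives -7. Proposed Hold price is not best — profitable deviation exists. ✗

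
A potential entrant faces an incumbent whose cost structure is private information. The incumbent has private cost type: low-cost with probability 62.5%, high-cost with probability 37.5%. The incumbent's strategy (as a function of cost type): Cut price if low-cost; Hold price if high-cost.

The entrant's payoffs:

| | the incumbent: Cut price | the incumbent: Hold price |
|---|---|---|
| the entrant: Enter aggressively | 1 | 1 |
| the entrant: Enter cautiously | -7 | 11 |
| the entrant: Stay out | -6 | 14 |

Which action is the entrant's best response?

Stay out

E[Enter aggressively] = 0.625·(1) + 0.375·(1) = 1
E[Enter cautiously] = 0.625·(-7) + 0.375·(11) = -0.25
E[Stay out] = 0.625·(-6) + 0.375·(14) = 1.5
Best response: Stay out (1.5 is the largest).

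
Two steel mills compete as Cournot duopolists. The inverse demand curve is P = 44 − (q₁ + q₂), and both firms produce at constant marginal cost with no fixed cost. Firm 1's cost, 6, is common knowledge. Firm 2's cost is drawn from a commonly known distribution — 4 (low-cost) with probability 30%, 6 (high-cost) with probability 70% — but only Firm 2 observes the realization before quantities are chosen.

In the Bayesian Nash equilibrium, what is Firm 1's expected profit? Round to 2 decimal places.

Firm 2 with cost c maximizes (44 − (q₁+q₂) − c)·q₂, giving q₂(c) = (44 − c − q₁)/2.
E[c₂] = 0.3·4 + 0.7·6 = 5.4
Firm 1's FOC against E[q₂] yields q₁ = (44 − 2·6 + E[c₂])/3 = (44 − 12 + 5.4)/3 = 12.4667.
E[P] = 44 − (q₁ + E[q₂]) = 18.4667; Firm 1's expected profit = (E[P] − 6)·q₁ = (18.4667 − 6)·12.4667 = 155.418.

155.42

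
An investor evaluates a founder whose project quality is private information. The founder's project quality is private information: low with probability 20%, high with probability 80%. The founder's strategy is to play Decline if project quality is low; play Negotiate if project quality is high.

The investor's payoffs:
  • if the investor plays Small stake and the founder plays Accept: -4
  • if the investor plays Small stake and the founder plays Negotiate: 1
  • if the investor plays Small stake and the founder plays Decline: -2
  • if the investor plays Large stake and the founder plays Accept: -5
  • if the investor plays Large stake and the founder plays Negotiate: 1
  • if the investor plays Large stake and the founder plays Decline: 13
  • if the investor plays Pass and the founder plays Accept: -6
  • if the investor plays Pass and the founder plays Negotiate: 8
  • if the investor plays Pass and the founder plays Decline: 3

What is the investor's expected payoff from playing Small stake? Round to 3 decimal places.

0.400

E[Small stake] = 0.2·(-2) + 0.8·1 = (-0.4) + 0.8 = 0.4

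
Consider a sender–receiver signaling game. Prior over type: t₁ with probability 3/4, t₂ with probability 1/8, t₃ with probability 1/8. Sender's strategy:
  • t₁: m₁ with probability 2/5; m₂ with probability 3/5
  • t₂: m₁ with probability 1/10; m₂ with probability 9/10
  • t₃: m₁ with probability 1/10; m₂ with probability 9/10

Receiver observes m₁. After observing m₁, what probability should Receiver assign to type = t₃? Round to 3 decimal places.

Apply Bayes' rule using the sender's strategy as the likelihood.
P(m₁) = (3/4)·(2/5) + (1/8)·(1/10) + (1/8)·(1/10) = 13/40
P(t₃ | m₁) = ((1/8)·(1/10)) / (13/40) = (1/80) / (13/40) = 1/26

0.038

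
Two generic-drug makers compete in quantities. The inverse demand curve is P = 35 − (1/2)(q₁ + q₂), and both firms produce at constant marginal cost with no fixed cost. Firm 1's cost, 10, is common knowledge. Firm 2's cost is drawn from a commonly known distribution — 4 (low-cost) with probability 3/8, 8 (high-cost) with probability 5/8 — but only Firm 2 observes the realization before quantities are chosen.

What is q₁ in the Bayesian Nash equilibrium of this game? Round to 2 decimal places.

Each type of Firm 2 best-responds to q₁; Firm 1 best-responds to the expected q₂ over Firm 2's types.
Firm 2 with cost c maximizes (35 − (1/2)(q₁+q₂) − c)·q₂, giving q₂(c) = (35 − c − (1/2)q₁).
E[c₂] = 3/8·4 + 5/8·8 = 6.5
Firm 1's FOC against E[q₂] yields q₁ = (35 − 2·10 + E[c₂])/(3/2) = (35 − 20 + 6.5)/(3/2) = 14.3333.

14.33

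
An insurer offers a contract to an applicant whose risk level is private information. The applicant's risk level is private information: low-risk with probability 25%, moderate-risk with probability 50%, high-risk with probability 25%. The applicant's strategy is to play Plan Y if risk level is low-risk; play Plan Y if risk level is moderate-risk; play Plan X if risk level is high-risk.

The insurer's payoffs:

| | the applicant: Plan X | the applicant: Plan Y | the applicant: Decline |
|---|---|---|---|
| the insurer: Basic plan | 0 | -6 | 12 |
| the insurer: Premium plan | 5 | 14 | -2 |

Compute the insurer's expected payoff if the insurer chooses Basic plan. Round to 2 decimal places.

E[Basic plan] = 0.25·(-6) + 0.5·(-6) + 0.25·0 = (-1.5) + (-3) + 0 = -4.5

-4.50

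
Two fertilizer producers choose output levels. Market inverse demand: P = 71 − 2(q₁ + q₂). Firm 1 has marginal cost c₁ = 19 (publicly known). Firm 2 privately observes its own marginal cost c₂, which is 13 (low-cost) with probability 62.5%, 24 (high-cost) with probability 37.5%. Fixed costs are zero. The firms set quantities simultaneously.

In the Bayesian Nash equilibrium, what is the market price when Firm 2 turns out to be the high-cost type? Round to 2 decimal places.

39.15

Each type of Firm 2 best-responds to q₁; Firm 1 best-responds to the expected q₂ over Firm 2's types.
Firm 2 with cost c maximizes (71 − 2(q₁+q₂) − c)·q₂, giving q₂(c) = (71 − c − 2q₁)/4.
E[c₂] = 0.625·13 + 0.375·24 = 17.125
Firm 1's FOC against E[q₂] yields q₁ = (71 − 2·19 + E[c₂])/6 = (71 − 38 + 17.125)/6 = 8.35417.
q₂(high-cost) = 7.57292, so P = 71 − 2·(8.35417 + 7.57292) = 39.1458.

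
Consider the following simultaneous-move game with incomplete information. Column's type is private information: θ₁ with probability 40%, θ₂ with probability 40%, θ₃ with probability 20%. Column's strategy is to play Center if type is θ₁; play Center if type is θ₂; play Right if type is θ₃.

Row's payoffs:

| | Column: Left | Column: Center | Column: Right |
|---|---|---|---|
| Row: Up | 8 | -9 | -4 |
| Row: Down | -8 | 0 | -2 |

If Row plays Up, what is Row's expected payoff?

E[Up] = 0.4·(-9) + 0.4·(-9) + 0.2·(-4) = (-3.6) + (-3.6) + (-0.8) = -8

-8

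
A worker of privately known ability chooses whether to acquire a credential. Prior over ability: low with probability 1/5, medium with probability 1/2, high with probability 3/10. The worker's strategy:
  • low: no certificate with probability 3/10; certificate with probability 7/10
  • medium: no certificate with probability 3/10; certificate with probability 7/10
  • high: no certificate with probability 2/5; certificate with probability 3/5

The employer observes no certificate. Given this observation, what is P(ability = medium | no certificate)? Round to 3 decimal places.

0.455

P(no certificate) = (1/5)·(3/10) + (1/2)·(3/10) + (3/10)·(2/5) = 33/100
P(medium | no certificate) = ((1/2)·(3/10)) / (33/100) = (3/20) / (33/100) = 5/11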